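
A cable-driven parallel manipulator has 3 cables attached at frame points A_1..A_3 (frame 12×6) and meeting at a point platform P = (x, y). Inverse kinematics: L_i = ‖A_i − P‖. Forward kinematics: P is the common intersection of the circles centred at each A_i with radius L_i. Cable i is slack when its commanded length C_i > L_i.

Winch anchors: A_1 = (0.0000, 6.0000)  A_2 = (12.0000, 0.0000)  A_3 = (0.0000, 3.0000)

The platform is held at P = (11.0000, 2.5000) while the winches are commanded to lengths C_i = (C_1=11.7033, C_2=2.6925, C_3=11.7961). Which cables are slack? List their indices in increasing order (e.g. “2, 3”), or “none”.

1, 3

cable 1: √((-11.0000)²+(3.5000)²)=11.5434, C_1=11.7033: slack
cable 2: √((1.0000)²+(-2.5000)²)=2.6926, C_2=2.6925: taut
cable 3: √((-11.0000)²+(0.5000)²)=11.0114, C_3=11.7961: slack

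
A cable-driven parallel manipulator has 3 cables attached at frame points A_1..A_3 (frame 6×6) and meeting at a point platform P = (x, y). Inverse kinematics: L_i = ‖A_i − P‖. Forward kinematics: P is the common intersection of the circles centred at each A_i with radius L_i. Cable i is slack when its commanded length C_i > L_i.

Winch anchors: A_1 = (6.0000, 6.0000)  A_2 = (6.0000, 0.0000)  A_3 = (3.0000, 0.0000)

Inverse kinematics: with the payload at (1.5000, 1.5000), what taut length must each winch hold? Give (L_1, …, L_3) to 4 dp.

(6.3640, 4.7434, 2.1213)

L_1: Δ = A_1−P = (4.5000, 4.5000) → ‖Δ‖ = √40.5000 = 6.3640
L_2: Δ = A_2−P = (4.5000, -1.5000) → ‖Δ‖ = √22.5000 = 4.7434
L_3: Δ = A_3−P = (1.5000, -1.5000) → ‖Δ‖ = √4.5000 = 2.1213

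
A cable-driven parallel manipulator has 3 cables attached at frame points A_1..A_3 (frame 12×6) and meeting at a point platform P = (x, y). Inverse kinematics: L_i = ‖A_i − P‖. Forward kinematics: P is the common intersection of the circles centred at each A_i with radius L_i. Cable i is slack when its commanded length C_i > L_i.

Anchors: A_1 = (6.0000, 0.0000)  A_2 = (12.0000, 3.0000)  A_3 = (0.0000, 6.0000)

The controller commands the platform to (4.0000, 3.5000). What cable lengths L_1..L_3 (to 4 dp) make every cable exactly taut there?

L_1 = √((6.0000−4.0000)² + (0.0000−3.5000)²) = 4.0311
L_2 = √((12.0000−4.0000)² + (3.0000−3.5000)²) = 8.0156
L_3 = √((0.0000−4.0000)² + (6.0000−3.5000)²) = 4.7170

(4.0311, 8.0156, 4.7170)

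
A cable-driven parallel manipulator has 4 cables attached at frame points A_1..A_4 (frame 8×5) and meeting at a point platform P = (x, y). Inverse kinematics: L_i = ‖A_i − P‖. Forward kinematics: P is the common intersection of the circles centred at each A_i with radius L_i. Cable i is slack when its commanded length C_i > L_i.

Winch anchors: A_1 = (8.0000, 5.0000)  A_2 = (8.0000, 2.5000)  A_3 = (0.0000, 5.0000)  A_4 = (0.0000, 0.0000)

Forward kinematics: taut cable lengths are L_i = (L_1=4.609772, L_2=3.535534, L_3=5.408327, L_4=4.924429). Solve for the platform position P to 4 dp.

(4.5000, 2.0000)

each cable: (A_i−P)·(A_i−P) = L_i²; let c_i = ‖A_i‖²−L_i²
c_1 = 64.0000+25.0000−21.2500 = 67.7500
row 1: 0.0000x + 5.0000y = 10.0000  (c_2=57.7500)
row 2: 16.0000x + 0.0000y = 72.0000  (c_3=-4.2500)
row 3: 16.0000x + 10.0000y = 92.0000  (c_4=-24.2500)
Cramer on rows 1–2 → x = 4.5000, y = 2.0000
check cable 4: ‖A_4−P‖² = 24.2500 ≈ L_4² = 24.2500 ✓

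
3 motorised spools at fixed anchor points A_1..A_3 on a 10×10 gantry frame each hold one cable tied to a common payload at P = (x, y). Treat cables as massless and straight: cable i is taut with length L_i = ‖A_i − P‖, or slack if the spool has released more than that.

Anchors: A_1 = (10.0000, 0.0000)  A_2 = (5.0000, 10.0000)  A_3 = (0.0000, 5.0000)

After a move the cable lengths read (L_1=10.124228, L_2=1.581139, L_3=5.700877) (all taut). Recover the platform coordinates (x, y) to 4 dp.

circle eqns → linear via eq_j − eq_1; set k_j = A_j·A_j − L_j²
k_1 = 100.0000+0.0000−102.5000 = -2.5000
10.0000·x − 20.0000·y = k_1−k_2 = -125.0000
20.0000·x − 10.0000·y = k_1−k_3 = 5.0000
solve first two rows → x=4.5000, y=8.5000

(4.5000, 8.5000)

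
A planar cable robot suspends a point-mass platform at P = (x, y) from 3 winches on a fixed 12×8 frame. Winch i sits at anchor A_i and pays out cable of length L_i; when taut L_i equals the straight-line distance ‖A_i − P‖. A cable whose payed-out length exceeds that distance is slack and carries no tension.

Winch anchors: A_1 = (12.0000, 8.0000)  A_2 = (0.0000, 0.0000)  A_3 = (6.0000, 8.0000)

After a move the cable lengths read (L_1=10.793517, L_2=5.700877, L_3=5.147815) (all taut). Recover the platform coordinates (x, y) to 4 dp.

(1.5000, 5.5000)

circle eqns → linear via eq_j − eq_1; set k_j = A_j·A_j − L_j²
k_1 = 144.0000+64.0000−116.5000 = 91.5000
24.0000·x + 16.0000·y = k_1−k_2 = 124.0000
12.0000·x + 0.0000·y = k_1−k_3 = 18.0000
solve first two rows → x=1.5000, y=5.5000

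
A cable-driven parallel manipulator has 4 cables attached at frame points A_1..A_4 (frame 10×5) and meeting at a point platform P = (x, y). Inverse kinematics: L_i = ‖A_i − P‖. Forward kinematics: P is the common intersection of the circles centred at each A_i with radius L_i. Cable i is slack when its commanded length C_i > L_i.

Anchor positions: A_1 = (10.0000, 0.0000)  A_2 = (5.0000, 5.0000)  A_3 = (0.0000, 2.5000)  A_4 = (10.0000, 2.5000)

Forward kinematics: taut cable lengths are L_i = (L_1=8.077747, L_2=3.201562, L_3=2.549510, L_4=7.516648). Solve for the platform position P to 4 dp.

(2.5000, 3.0000)

expand ‖A_i−P‖²=L_i² and subtract eq 1 (c_i ≔ ‖A_i‖²−L_i²)
c_1 = 100.0000+0.0000−65.2500 = 34.7500
eq1−eq2 → [10.0000  -10.0000]·P = -5.0000
eq1−eq3 → [20.0000  -5.0000]·P = 35.0000
eq1−eq4 → [0.0000  -5.0000]·P = -15.0000
2×2 solve → P = (2.5000, 3.0000)
check cable 4: ‖A_4−P‖² = 56.5000 ≈ L_4² = 56.5000 ✓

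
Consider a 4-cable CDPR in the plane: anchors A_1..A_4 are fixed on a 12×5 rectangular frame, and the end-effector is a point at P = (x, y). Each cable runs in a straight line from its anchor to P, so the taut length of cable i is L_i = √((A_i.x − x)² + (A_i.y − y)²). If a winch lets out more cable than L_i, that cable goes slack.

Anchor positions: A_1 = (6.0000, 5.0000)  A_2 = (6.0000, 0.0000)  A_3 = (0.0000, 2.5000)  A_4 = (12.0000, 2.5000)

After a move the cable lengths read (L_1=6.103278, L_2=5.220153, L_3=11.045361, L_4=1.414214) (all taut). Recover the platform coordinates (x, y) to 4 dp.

(11.0000, 1.5000)

circle eqns → linear via eq_j − eq_1; set k_j = A_j·A_j − L_j²
k_1 = 36.0000+25.0000−37.2500 = 23.7500
0.0000·x + 10.0000·y = k_1−k_2 = 15.0000
12.0000·x + 5.0000·y = k_1−k_3 = 139.5000
-12.0000·x + 5.0000·y = k_1−k_4 = -124.5000
solve first two rows → x=11.0000, y=1.5000
check cable 4: ‖A_4−P‖² = 2.0000 ≈ L_4² = 2.0000 ✓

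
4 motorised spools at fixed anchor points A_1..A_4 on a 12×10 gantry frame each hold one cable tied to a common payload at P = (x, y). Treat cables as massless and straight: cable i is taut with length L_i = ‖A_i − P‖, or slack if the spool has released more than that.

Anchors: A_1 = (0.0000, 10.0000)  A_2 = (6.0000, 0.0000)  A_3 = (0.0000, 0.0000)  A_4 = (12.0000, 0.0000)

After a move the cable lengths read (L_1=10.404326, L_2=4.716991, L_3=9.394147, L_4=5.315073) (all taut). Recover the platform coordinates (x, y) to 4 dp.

each cable: (A_i−P)·(A_i−P) = L_i²; let q_i = ‖A_i‖²−L_i²
q_1 = 0.0000+100.0000−108.2500 = -8.2500
row 1: -12.0000x + 20.0000y = -22.0000  (q_2=13.7500)
row 2: 0.0000x + 20.0000y = 80.0000  (q_3=-88.2500)
row 3: -24.0000x + 20.0000y = -124.0000  (q_4=115.7500)
Cramer on rows 1–2 → x = 8.5000, y = 4.0000
check cable 4: ‖A_4−P‖² = 28.2500 ≈ L_4² = 28.2500 ✓

(8.5000, 4.0000)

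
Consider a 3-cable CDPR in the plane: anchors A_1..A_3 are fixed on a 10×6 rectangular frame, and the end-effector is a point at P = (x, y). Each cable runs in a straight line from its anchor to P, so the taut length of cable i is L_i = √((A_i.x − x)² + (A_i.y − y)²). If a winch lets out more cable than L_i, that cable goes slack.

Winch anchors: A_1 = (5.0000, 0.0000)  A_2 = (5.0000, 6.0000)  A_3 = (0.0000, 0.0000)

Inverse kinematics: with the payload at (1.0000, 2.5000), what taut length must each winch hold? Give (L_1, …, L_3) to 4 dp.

L_1: Δ = A_1−P = (4.0000, -2.5000) → ‖Δ‖ = √22.2500 = 4.7170
L_2: Δ = A_2−P = (4.0000, 3.5000) → ‖Δ‖ = √28.2500 = 5.3151
L_3: Δ = A_3−P = (-1.0000, -2.5000) → ‖Δ‖ = √7.2500 = 2.6926

(4.7170, 5.3151, 2.6926)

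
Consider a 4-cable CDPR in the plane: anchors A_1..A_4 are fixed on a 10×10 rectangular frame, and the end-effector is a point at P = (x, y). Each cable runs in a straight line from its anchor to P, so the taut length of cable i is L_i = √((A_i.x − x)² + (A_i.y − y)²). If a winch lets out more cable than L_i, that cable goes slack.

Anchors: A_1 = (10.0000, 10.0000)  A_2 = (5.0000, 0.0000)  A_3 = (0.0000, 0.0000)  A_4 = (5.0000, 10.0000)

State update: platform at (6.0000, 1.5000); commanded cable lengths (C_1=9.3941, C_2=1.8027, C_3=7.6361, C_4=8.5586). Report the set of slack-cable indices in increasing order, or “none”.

3

cable 1: L_1 = ‖A_1−P‖ = 9.3941;  C_1 = 9.3941 → taut
cable 2: L_2 = ‖A_2−P‖ = 1.8028;  C_2 = 1.8027 → taut
cable 3: L_3 = ‖A_3−P‖ = 6.1847;  C_3 = 7.6361 → slack
cable 4: L_4 = ‖A_4−P‖ = 8.5586;  C_4 = 8.5586 → taut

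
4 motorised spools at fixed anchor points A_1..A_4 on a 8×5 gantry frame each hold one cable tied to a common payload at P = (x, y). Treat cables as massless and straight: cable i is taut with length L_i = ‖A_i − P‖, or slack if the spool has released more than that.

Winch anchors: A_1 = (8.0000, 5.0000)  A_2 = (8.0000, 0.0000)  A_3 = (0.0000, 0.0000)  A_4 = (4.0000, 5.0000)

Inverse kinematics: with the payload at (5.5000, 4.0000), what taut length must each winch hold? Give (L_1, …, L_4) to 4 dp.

L_1: Δ = A_1−P = (2.5000, 1.0000) → ‖Δ‖ = √7.2500 = 2.6926
L_2: Δ = A_2−P = (2.5000, -4.0000) → ‖Δ‖ = √22.2500 = 4.7170
L_3: Δ = A_3−P = (-5.5000, -4.0000) → ‖Δ‖ = √46.2500 = 6.8007
L_4: Δ = A_4−P = (-1.5000, 1.0000) → ‖Δ‖ = √3.2500 = 1.8028

(2.6926, 4.7170, 6.8007, 1.8028)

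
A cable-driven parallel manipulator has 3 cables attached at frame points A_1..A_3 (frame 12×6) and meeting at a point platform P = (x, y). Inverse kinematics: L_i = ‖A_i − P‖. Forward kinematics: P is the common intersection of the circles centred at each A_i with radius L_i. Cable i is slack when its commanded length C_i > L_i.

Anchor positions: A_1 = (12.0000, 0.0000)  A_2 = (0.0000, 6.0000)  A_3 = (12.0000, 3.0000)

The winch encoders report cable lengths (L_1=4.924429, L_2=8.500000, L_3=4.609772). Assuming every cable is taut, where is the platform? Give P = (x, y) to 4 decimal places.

expand ‖A_i−P‖²=L_i² and subtract eq 1 (k_i ≔ ‖A_i‖²−L_i²)
k_1 = 144.0000+0.0000−24.2500 = 119.7500
eq1−eq2 → [24.0000  -12.0000]·P = 156.0000
eq1−eq3 → [0.0000  -6.0000]·P = -12.0000
2×2 solve → P = (7.5000, 2.0000)

(7.5000, 2.0000)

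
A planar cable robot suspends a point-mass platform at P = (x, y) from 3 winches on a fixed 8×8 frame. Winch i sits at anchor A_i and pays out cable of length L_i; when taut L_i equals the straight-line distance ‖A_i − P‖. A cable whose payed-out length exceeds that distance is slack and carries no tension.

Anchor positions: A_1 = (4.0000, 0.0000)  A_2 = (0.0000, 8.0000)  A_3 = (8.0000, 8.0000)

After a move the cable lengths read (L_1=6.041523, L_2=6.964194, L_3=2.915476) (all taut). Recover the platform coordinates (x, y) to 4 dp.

circle eqns → linear via eq_j − eq_1; set q_j = A_j·A_j − L_j²
q_1 = 16.0000+0.0000−36.5000 = -20.5000
8.0000·x − 16.0000·y = q_1−q_2 = -36.0000
-8.0000·x − 16.0000·y = q_1−q_3 = -140.0000
solve first two rows → x=6.5000, y=5.5000

(6.5000, 5.5000)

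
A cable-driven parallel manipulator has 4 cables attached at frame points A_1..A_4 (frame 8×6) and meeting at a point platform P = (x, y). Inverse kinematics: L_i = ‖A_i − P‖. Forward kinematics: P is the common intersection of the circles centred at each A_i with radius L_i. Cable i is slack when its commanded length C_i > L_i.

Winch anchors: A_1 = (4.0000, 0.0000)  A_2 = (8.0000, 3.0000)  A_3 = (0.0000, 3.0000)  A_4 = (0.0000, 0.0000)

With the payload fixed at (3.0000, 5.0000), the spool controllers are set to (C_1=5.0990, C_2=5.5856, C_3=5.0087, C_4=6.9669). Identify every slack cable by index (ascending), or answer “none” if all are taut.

cable 1: √((1.0000)²+(-5.0000)²)=5.0990, C_1=5.0990: taut
cable 2: √((5.0000)²+(-2.0000)²)=5.3852, C_2=5.5856: slack
cable 3: √((-3.0000)²+(-2.0000)²)=3.6056, C_3=5.0087: slack
cable 4: √((-3.0000)²+(-5.0000)²)=5.8310, C_4=6.9669: slack

2, 3, 4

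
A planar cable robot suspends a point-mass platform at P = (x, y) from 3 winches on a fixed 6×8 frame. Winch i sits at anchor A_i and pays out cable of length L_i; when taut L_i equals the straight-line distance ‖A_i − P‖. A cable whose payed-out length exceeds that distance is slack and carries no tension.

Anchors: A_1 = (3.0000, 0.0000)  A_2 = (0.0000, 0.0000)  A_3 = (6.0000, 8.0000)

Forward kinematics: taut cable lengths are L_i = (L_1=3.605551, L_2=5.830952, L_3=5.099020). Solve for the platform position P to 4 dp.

circle eqns → linear via eq_j − eq_1; set c_j = A_j·A_j − L_j²
c_1 = 9.0000+0.0000−13.0000 = -4.0000
6.0000·x + 0.0000·y = c_1−c_2 = 30.0000
-6.0000·x − 16.0000·y = c_1−c_3 = -78.0000
solve first two rows → x=5.0000, y=3.0000

(5.0000, 3.0000)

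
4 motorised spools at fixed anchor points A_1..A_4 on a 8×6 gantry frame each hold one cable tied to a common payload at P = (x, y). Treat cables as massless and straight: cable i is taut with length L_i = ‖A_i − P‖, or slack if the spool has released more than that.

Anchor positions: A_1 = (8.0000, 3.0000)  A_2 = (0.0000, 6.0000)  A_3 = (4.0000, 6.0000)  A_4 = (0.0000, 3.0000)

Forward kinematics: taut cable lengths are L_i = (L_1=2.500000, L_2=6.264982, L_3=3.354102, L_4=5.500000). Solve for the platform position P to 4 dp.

(5.5000, 3.0000)

each cable: (A_i−P)·(A_i−P) = L_i²; let q_i = ‖A_i‖²−L_i²
q_1 = 64.0000+9.0000−6.2500 = 66.7500
row 1: 16.0000x − 6.0000y = 70.0000  (q_2=-3.2500)
row 2: 8.0000x − 6.0000y = 26.0000  (q_3=40.7500)
row 3: 16.0000x + 0.0000y = 88.0000  (q_4=-21.2500)
Cramer on rows 1–2 → x = 5.5000, y = 3.0000
check cable 4: ‖A_4−P‖² = 30.2500 ≈ L_4² = 30.2500 ✓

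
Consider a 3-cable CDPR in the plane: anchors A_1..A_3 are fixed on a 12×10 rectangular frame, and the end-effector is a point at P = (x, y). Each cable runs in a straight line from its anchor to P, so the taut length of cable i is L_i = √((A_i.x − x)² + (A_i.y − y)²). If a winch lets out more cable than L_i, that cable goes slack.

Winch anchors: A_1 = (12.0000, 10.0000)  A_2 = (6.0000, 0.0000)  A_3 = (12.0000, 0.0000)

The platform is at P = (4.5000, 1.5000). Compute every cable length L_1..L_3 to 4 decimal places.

L_1 = √((12.0000−4.5000)² + (10.0000−1.5000)²) = 11.3358
L_2 = √((6.0000−4.5000)² + (0.0000−1.5000)²) = 2.1213
L_3 = √((12.0000−4.5000)² + (0.0000−1.5000)²) = 7.6485

(11.3358, 2.1213, 7.6485)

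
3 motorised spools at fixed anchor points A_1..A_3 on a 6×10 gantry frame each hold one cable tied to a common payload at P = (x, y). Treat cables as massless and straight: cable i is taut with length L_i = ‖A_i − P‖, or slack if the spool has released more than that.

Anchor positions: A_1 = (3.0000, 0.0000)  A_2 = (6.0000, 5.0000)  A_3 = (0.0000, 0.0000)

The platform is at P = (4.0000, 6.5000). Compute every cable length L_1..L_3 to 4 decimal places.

L_1 = √((3.0000−4.0000)² + (0.0000−6.5000)²) = 6.5765
L_2 = √((6.0000−4.0000)² + (5.0000−6.5000)²) = 2.5000
L_3 = √((0.0000−4.0000)² + (0.0000−6.5000)²) = 7.6322

(6.5765, 2.5000, 7.6322)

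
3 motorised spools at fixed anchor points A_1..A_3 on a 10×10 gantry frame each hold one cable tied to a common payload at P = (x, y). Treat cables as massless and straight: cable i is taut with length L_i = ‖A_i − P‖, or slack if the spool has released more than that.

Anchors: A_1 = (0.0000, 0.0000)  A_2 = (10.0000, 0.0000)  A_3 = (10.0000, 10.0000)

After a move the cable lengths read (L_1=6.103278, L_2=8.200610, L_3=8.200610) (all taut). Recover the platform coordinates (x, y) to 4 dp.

(3.5000, 5.0000)

expand ‖A_i−P‖²=L_i² and subtract eq 1 (q_i ≔ ‖A_i‖²−L_i²)
q_1 = 0.0000+0.0000−37.2500 = -37.2500
eq1−eq2 → [-20.0000  0.0000]·P = -70.0000
eq1−eq3 → [-20.0000  -20.0000]·P = -170.0000
2×2 solve → P = (3.5000, 5.0000)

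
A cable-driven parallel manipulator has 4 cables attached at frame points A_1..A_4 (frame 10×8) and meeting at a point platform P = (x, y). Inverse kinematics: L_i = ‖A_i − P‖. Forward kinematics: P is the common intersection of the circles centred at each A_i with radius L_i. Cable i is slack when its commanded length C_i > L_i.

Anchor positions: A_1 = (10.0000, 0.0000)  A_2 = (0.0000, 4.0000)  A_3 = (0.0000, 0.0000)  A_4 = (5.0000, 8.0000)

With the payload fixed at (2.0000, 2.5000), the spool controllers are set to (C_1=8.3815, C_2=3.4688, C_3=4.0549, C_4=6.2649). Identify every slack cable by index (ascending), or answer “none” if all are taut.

cable 1: √((8.0000)²+(-2.5000)²)=8.3815, C_1=8.3815: taut
cable 2: √((-2.0000)²+(1.5000)²)=2.5000, C_2=3.4688: slack
cable 3: √((-2.0000)²+(-2.5000)²)=3.2016, C_3=4.0549: slack
cable 4: √((3.0000)²+(5.5000)²)=6.2650, C_4=6.2649: taut

2, 3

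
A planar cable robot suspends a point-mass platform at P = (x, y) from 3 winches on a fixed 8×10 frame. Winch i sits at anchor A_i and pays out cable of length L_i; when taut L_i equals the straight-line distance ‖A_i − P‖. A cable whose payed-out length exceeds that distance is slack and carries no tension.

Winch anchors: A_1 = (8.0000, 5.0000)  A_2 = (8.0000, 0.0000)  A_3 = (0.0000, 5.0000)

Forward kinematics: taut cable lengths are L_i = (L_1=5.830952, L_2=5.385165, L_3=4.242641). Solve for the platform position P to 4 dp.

(3.0000, 2.0000)

each cable: (A_i−P)·(A_i−P) = L_i²; let c_i = ‖A_i‖²−L_i²
c_1 = 64.0000+25.0000−34.0000 = 55.0000
row 1: 0.0000x + 10.0000y = 20.0000  (c_2=35.0000)
row 2: 16.0000x + 0.0000y = 48.0000  (c_3=7.0000)
Cramer on rows 1–2 → x = 3.0000, y = 2.0000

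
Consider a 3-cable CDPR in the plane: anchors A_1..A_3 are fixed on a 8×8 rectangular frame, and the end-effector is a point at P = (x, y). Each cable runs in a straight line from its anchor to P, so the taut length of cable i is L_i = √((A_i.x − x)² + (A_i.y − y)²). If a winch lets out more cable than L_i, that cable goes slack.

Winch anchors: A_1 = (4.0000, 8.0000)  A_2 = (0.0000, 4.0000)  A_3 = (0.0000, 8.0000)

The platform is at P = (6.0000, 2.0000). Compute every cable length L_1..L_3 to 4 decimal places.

L_1: Δ = A_1−P = (-2.0000, 6.0000) → ‖Δ‖ = √40.0000 = 6.3246
L_2: Δ = A_2−P = (-6.0000, 2.0000) → ‖Δ‖ = √40.0000 = 6.3246
L_3: Δ = A_3−P = (-6.0000, 6.0000) → ‖Δ‖ = √72.0000 = 8.4853

(6.3246, 6.3246, 8.4853)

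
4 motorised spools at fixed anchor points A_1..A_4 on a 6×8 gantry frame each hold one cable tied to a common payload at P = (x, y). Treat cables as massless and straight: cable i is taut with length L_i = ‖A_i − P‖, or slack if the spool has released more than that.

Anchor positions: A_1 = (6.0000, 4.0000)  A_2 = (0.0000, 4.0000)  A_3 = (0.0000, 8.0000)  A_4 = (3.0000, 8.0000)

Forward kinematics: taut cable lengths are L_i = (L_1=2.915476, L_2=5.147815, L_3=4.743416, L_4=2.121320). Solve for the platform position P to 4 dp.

(4.5000, 6.5000)

each cable: (A_i−P)·(A_i−P) = L_i²; let c_i = ‖A_i‖²−L_i²
c_1 = 36.0000+16.0000−8.5000 = 43.5000
row 1: 12.0000x + 0.0000y = 54.0000  (c_2=-10.5000)
row 2: 12.0000x − 8.0000y = 2.0000  (c_3=41.5000)
row 3: 6.0000x − 8.0000y = -25.0000  (c_4=68.5000)
Cramer on rows 1–2 → x = 4.5000, y = 6.5000
check cable 4: ‖A_4−P‖² = 4.5000 ≈ L_4² = 4.5000 ✓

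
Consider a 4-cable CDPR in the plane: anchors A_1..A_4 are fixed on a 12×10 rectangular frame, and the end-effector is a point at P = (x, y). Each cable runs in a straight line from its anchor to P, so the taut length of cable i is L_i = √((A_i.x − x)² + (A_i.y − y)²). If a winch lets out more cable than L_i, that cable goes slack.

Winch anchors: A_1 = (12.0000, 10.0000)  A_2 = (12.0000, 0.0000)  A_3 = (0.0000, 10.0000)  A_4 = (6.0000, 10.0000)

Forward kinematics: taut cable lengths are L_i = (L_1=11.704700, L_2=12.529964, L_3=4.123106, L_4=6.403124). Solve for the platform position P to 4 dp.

each cable: (A_i−P)·(A_i−P) = L_i²; let q_i = ‖A_i‖²−L_i²
q_1 = 144.0000+100.0000−137.0000 = 107.0000
row 1: 0.0000x + 20.0000y = 120.0000  (q_2=-13.0000)
row 2: 24.0000x + 0.0000y = 24.0000  (q_3=83.0000)
row 3: 12.0000x + 0.0000y = 12.0000  (q_4=95.0000)
Cramer on rows 1–2 → x = 1.0000, y = 6.0000
check cable 4: ‖A_4−P‖² = 41.0000 ≈ L_4² = 41.0000 ✓

(1.0000, 6.0000)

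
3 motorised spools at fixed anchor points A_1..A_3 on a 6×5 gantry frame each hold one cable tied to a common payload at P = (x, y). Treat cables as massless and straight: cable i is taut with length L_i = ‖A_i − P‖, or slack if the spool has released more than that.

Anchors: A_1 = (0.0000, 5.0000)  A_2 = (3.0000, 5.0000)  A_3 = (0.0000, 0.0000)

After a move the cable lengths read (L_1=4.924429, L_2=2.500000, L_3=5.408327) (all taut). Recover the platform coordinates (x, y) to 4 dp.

circle eqns → linear via eq_j − eq_1; set c_j = A_j·A_j − L_j²
c_1 = 0.0000+25.0000−24.2500 = 0.7500
-6.0000·x + 0.0000·y = c_1−c_2 = -27.0000
0.0000·x + 10.0000·y = c_1−c_3 = 30.0000
solve first two rows → x=4.5000, y=3.0000

(4.5000, 3.0000)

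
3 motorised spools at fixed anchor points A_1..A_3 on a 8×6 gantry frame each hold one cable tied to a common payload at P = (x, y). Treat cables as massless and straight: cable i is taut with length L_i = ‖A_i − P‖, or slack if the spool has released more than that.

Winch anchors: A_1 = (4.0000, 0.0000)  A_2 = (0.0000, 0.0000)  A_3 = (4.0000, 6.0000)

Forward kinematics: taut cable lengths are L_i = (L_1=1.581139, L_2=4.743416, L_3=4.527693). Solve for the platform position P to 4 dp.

(4.5000, 1.5000)

circle eqns → linear via eq_j − eq_1; set c_j = A_j·A_j − L_j²
c_1 = 16.0000+0.0000−2.5000 = 13.5000
8.0000·x + 0.0000·y = c_1−c_2 = 36.0000
0.0000·x − 12.0000·y = c_1−c_3 = -18.0000
solve first two rows → x=4.5000, y=1.5000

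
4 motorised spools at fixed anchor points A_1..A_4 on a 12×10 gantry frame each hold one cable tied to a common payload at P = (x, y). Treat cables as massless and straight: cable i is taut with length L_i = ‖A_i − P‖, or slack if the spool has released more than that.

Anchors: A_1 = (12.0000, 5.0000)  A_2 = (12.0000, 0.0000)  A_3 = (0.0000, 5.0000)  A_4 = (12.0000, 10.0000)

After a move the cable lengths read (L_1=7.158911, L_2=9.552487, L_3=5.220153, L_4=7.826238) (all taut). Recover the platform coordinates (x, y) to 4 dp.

(5.0000, 6.5000)

expand ‖A_i−P‖²=L_i² and subtract eq 1 (q_i ≔ ‖A_i‖²−L_i²)
q_1 = 144.0000+25.0000−51.2500 = 117.7500
eq1−eq2 → [0.0000  10.0000]·P = 65.0000
eq1−eq3 → [24.0000  0.0000]·P = 120.0000
eq1−eq4 → [0.0000  -10.0000]·P = -65.0000
2×2 solve → P = (5.0000, 6.5000)
check cable 4: ‖A_4−P‖² = 61.2500 ≈ L_4² = 61.2500 ✓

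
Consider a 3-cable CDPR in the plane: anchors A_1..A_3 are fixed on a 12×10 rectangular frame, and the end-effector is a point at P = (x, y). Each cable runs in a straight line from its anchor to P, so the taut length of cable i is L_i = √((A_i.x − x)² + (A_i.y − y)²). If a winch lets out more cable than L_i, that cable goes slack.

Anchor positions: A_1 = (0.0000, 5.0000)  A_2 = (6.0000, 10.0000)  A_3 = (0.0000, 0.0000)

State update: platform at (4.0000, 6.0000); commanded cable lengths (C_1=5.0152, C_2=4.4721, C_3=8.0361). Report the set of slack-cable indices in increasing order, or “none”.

cable 1: L_1 = ‖A_1−P‖ = 4.1231;  C_1 = 5.0152 → slack
cable 2: L_2 = ‖A_2−P‖ = 4.4721;  C_2 = 4.4721 → taut
cable 3: L_3 = ‖A_3−P‖ = 7.2111;  C_3 = 8.0361 → slack

1, 3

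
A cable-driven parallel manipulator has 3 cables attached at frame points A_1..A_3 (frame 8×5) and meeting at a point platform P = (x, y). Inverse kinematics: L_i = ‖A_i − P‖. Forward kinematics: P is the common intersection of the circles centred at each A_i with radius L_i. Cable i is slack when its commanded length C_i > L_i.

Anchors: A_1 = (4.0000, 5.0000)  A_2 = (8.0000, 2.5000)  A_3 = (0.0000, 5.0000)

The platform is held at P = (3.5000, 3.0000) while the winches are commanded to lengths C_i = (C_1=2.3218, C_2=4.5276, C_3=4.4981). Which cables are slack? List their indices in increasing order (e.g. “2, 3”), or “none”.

1, 3

i=1: geometric 2.0616 vs commanded 2.3218 ⇒ slack
i=2: geometric 4.5277 vs commanded 4.5276 ⇒ taut
i=3: geometric 4.0311 vs commanded 4.4981 ⇒ slack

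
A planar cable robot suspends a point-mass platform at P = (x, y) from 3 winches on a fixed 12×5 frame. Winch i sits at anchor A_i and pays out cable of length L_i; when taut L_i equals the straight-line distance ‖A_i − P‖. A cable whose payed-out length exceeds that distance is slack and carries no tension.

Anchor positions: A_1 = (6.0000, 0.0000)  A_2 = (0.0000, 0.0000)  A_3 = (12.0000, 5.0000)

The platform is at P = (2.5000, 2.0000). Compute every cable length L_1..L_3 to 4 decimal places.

(4.0311, 3.2016, 9.9624)

L_1: Δ = A_1−P = (3.5000, -2.0000) → ‖Δ‖ = √16.2500 = 4.0311
L_2: Δ = A_2−P = (-2.5000, -2.0000) → ‖Δ‖ = √10.2500 = 3.2016
L_3: Δ = A_3−P = (9.5000, 3.0000) → ‖Δ‖ = √99.2500 = 9.9624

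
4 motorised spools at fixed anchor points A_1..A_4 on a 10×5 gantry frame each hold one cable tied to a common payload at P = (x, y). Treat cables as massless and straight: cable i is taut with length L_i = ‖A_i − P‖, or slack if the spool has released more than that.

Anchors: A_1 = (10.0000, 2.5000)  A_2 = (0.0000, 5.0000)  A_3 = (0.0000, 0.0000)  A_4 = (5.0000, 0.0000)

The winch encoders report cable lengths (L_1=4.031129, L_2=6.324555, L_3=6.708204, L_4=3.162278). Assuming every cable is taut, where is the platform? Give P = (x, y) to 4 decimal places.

expand ‖A_i−P‖²=L_i² and subtract eq 1 (c_i ≔ ‖A_i‖²−L_i²)
c_1 = 100.0000+6.2500−16.2500 = 90.0000
eq1−eq2 → [20.0000  -5.0000]·P = 105.0000
eq1−eq3 → [20.0000  5.0000]·P = 135.0000
eq1−eq4 → [10.0000  5.0000]·P = 75.0000
2×2 solve → P = (6.0000, 3.0000)
check cable 4: ‖A_4−P‖² = 10.0000 ≈ L_4² = 10.0000 ✓

(6.0000, 3.0000)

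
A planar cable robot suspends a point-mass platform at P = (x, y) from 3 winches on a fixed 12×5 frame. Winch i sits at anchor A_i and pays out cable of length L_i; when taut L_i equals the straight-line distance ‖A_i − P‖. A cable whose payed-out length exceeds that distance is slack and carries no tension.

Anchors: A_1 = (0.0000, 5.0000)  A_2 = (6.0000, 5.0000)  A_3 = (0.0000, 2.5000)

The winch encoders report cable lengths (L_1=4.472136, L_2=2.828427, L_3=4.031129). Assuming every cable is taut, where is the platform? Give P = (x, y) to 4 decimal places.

circle eqns → linear via eq_j − eq_1; set q_j = A_j·A_j − L_j²
q_1 = 0.0000+25.0000−20.0000 = 5.0000
-12.0000·x + 0.0000·y = q_1−q_2 = -48.0000
0.0000·x + 5.0000·y = q_1−q_3 = 15.0000
solve first two rows → x=4.0000, y=3.0000

(4.0000, 3.0000)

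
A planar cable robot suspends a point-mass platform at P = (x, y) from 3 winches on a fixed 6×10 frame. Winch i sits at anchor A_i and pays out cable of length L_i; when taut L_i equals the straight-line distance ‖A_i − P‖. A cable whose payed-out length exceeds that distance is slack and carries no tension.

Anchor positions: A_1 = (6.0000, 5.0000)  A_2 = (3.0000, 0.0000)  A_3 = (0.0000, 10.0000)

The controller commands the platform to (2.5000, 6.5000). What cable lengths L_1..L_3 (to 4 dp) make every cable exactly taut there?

cable 1: Δx=3.5000, Δy=-1.5000; L_1 = √(Δx²+Δy²) = 3.8079
cable 2: Δx=0.5000, Δy=-6.5000; L_2 = √(Δx²+Δy²) = 6.5192
cable 3: Δx=-2.5000, Δy=3.5000; L_3 = √(Δx²+Δy²) = 4.3012

(3.8079, 6.5192, 4.3012)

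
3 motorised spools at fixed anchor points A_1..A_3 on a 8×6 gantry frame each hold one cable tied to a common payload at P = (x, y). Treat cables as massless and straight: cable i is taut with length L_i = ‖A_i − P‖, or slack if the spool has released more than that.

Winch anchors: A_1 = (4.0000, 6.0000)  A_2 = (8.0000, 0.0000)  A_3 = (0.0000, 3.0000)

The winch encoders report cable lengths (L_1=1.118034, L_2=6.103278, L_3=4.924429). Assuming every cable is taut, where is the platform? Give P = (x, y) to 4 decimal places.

expand ‖A_i−P‖²=L_i² and subtract eq 1 (c_i ≔ ‖A_i‖²−L_i²)
c_1 = 16.0000+36.0000−1.2500 = 50.7500
eq1−eq2 → [-8.0000  12.0000]·P = 24.0000
eq1−eq3 → [8.0000  6.0000]·P = 66.0000
2×2 solve → P = (4.5000, 5.0000)

(4.5000, 5.0000)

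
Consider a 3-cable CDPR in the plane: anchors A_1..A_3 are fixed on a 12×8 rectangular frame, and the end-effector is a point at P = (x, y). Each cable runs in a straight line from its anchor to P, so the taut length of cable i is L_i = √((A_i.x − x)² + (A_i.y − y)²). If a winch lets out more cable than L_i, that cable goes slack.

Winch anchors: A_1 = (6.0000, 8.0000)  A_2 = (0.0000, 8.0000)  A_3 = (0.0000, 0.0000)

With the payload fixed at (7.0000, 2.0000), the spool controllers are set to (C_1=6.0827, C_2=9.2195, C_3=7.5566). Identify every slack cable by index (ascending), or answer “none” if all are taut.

cable 1: √((-1.0000)²+(6.0000)²)=6.0828, C_1=6.0827: taut
cable 2: √((-7.0000)²+(6.0000)²)=9.2195, C_2=9.2195: taut
cable 3: √((-7.0000)²+(-2.0000)²)=7.2801, C_3=7.5566: slack

3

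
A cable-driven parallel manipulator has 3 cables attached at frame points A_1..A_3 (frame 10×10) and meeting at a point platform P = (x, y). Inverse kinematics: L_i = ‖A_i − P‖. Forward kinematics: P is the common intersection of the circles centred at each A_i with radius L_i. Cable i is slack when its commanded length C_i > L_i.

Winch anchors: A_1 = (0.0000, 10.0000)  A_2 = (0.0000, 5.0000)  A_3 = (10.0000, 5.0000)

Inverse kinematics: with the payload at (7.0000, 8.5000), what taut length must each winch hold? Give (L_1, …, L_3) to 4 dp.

cable 1: Δx=-7.0000, Δy=1.5000; L_1 = √(Δx²+Δy²) = 7.1589
cable 2: Δx=-7.0000, Δy=-3.5000; L_2 = √(Δx²+Δy²) = 7.8262
cable 3: Δx=3.0000, Δy=-3.5000; L_3 = √(Δx²+Δy²) = 4.6098

(7.1589, 7.8262, 4.6098)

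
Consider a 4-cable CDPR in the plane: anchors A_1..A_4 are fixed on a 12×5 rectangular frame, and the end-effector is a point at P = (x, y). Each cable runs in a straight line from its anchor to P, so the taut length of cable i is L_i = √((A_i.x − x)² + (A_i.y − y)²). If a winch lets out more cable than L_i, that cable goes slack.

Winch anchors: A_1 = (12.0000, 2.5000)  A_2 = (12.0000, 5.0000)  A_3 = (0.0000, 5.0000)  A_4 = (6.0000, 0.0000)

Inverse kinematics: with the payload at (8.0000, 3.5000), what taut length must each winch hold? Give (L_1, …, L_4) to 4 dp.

cable 1: Δx=4.0000, Δy=-1.0000; L_1 = √(Δx²+Δy²) = 4.1231
cable 2: Δx=4.0000, Δy=1.5000; L_2 = √(Δx²+Δy²) = 4.2720
cable 3: Δx=-8.0000, Δy=1.5000; L_3 = √(Δx²+Δy²) = 8.1394
cable 4: Δx=-2.0000, Δy=-3.5000; L_4 = √(Δx²+Δy²) = 4.0311

(4.1231, 4.2720, 8.1394, 4.0311)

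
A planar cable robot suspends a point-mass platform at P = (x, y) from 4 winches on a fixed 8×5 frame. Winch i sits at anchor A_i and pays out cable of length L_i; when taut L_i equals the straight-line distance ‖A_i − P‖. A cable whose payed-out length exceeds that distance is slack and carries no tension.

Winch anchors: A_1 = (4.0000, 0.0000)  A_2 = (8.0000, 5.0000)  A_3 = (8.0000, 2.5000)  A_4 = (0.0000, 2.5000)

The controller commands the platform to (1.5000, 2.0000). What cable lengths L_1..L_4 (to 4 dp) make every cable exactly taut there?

L_1: Δ = A_1−P = (2.5000, -2.0000) → ‖Δ‖ = √10.2500 = 3.2016
L_2: Δ = A_2−P = (6.5000, 3.0000) → ‖Δ‖ = √51.2500 = 7.1589
L_3: Δ = A_3−P = (6.5000, 0.5000) → ‖Δ‖ = √42.5000 = 6.5192
L_4: Δ = A_4−P = (-1.5000, 0.5000) → ‖Δ‖ = √2.5000 = 1.5811

(3.2016, 7.1589, 6.5192, 1.5811)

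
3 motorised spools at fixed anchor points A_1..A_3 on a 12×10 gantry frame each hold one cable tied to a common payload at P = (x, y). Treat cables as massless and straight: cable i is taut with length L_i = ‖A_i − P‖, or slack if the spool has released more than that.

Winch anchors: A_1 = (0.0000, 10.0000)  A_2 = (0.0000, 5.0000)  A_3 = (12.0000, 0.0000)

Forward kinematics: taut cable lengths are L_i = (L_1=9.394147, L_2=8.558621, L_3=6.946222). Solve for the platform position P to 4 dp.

expand ‖A_i−P‖²=L_i² and subtract eq 1 (c_i ≔ ‖A_i‖²−L_i²)
c_1 = 0.0000+100.0000−88.2500 = 11.7500
eq1−eq2 → [0.0000  10.0000]·P = 60.0000
eq1−eq3 → [-24.0000  20.0000]·P = -84.0000
2×2 solve → P = (8.5000, 6.0000)

(8.5000, 6.0000)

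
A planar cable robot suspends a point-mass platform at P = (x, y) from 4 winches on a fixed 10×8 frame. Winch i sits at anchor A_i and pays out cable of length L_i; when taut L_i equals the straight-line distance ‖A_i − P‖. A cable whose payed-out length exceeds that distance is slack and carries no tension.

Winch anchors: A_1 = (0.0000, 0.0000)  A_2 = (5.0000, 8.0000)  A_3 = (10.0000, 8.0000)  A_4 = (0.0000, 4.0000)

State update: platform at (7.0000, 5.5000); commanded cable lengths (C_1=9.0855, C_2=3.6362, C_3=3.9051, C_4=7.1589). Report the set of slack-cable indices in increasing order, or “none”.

1, 2

i=1: geometric 8.9022 vs commanded 9.0855 ⇒ slack
i=2: geometric 3.2016 vs commanded 3.6362 ⇒ slack
i=3: geometric 3.9051 vs commanded 3.9051 ⇒ taut
i=4: geometric 7.1589 vs commanded 7.1589 ⇒ taut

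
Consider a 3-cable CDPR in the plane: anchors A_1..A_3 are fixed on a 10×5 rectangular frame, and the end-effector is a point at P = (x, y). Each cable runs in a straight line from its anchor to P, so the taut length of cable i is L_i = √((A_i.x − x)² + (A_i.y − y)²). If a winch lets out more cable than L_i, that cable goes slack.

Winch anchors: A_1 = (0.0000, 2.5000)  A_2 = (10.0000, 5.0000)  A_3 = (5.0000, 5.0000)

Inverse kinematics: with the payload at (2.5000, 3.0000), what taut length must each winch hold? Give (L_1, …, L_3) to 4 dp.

(2.5495, 7.7621, 3.2016)

L_1: Δ = A_1−P = (-2.5000, -0.5000) → ‖Δ‖ = √6.5000 = 2.5495
L_2: Δ = A_2−P = (7.5000, 2.0000) → ‖Δ‖ = √60.2500 = 7.7621
L_3: Δ = A_3−P = (2.5000, 2.0000) → ‖Δ‖ = √10.2500 = 3.2016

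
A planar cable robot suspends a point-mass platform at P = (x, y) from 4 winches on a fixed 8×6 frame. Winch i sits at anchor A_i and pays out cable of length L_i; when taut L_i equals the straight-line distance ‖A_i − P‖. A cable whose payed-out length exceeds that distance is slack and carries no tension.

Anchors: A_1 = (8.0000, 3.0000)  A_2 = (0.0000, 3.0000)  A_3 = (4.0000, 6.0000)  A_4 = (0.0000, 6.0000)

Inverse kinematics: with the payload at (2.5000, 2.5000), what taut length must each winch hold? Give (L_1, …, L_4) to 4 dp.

L_1: Δ = A_1−P = (5.5000, 0.5000) → ‖Δ‖ = √30.5000 = 5.5227
L_2: Δ = A_2−P = (-2.5000, 0.5000) → ‖Δ‖ = √6.5000 = 2.5495
L_3: Δ = A_3−P = (1.5000, 3.5000) → ‖Δ‖ = √14.5000 = 3.8079
L_4: Δ = A_4−P = (-2.5000, 3.5000) → ‖Δ‖ = √18.5000 = 4.3012

(5.5227, 2.5495, 3.8079, 4.3012)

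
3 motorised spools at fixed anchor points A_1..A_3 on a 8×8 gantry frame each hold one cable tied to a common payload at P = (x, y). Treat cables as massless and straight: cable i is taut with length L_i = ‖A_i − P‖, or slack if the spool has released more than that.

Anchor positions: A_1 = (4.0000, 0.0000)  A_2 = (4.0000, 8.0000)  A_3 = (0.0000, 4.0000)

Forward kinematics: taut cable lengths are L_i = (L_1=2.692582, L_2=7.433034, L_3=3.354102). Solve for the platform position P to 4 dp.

(1.5000, 1.0000)

expand ‖A_i−P‖²=L_i² and subtract eq 1 (k_i ≔ ‖A_i‖²−L_i²)
k_1 = 16.0000+0.0000−7.2500 = 8.7500
eq1−eq2 → [0.0000  -16.0000]·P = -16.0000
eq1−eq3 → [8.0000  -8.0000]·P = 4.0000
2×2 solve → P = (1.5000, 1.0000)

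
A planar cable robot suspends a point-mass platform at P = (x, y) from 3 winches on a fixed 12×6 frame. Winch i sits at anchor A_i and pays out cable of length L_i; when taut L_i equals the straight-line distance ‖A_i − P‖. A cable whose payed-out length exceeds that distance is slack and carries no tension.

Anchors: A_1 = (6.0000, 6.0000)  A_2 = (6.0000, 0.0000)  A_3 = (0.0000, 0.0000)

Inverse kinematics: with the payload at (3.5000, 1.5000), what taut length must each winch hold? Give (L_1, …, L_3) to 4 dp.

(5.1478, 2.9155, 3.8079)

cable 1: Δx=2.5000, Δy=4.5000; L_1 = √(Δx²+Δy²) = 5.1478
cable 2: Δx=2.5000, Δy=-1.5000; L_2 = √(Δx²+Δy²) = 2.9155
cable 3: Δx=-3.5000, Δy=-1.5000; L_3 = √(Δx²+Δy²) = 3.8079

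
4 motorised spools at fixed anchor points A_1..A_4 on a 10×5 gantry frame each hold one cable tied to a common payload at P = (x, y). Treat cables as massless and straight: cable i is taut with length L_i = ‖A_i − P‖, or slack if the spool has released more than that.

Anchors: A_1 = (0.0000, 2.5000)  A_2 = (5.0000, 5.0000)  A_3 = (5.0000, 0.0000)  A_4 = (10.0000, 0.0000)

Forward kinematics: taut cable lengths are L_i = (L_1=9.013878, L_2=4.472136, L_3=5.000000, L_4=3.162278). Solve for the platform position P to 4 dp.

(9.0000, 3.0000)

each cable: (A_i−P)·(A_i−P) = L_i²; let k_i = ‖A_i‖²−L_i²
k_1 = 0.0000+6.2500−81.2500 = -75.0000
row 1: -10.0000x − 5.0000y = -105.0000  (k_2=30.0000)
row 2: -10.0000x + 5.0000y = -75.0000  (k_3=0.0000)
row 3: -20.0000x + 5.0000y = -165.0000  (k_4=90.0000)
Cramer on rows 1–2 → x = 9.0000, y = 3.0000
check cable 4: ‖A_4−P‖² = 10.0000 ≈ L_4² = 10.0000 ✓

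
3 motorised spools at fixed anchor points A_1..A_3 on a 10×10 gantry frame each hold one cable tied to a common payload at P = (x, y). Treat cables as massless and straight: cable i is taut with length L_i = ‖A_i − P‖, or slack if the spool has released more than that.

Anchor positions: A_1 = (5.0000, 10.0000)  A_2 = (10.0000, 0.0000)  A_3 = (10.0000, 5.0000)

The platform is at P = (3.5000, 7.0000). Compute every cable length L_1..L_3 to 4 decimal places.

L_1: Δ = A_1−P = (1.5000, 3.0000) → ‖Δ‖ = √11.2500 = 3.3541
L_2: Δ = A_2−P = (6.5000, -7.0000) → ‖Δ‖ = √91.2500 = 9.5525
L_3: Δ = A_3−P = (6.5000, -2.0000) → ‖Δ‖ = √46.2500 = 6.8007

(3.3541, 9.5525, 6.8007)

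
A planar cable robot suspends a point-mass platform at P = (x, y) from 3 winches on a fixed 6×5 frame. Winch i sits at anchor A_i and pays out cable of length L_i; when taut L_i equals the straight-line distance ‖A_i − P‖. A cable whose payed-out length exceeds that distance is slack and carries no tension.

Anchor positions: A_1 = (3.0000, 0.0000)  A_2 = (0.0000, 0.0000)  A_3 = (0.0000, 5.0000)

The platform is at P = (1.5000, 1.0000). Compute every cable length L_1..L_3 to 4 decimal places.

cable 1: Δx=1.5000, Δy=-1.0000; L_1 = √(Δx²+Δy²) = 1.8028
cable 2: Δx=-1.5000, Δy=-1.0000; L_2 = √(Δx²+Δy²) = 1.8028
cable 3: Δx=-1.5000, Δy=4.0000; L_3 = √(Δx²+Δy²) = 4.2720

(1.8028, 1.8028, 4.2720)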